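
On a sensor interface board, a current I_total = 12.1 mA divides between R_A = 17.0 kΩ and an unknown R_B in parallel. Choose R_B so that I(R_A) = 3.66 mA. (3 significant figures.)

Two-branch current divider: I_A = I_total · R_B/(R_A + R_B).
With f = 0.3025, R_B = R_A · f/(1−f) = 17.0 × 0.4336 = 7.372 kΩ.

R_B ≈ 7.37 kΩ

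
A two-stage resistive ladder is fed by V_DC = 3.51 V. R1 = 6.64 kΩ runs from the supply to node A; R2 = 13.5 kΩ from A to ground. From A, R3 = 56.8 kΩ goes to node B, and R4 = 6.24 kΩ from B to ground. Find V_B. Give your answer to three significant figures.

The second stage (R3 + R4 = 63.04 kΩ) loads node A in parallel with R2.
R2 ‖ (R3+R4) = 11.12 kΩ.
So V_A = 3.51 × 0.6261 = 2.198 V.
V_B = V_A × 0.09898 = 0.2175 V.

V_B ≈ 0.218 V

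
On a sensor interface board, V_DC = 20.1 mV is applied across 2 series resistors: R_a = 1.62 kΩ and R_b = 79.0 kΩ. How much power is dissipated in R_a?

The common current is I = 20.1/80.62 = 0.2493 µA.
P = I²R = 0.06216 × 1.62 = 0.1007 nW.

P ≈ 0.101 nW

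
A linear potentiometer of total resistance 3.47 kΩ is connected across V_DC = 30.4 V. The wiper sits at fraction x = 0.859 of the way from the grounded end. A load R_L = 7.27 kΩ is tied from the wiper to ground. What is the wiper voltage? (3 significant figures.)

Lower segment x·R_p = 2.981 kΩ; upper segment (1−x)·R_p = 0.4893 kΩ.
R_L loads the lower segment: effective lower R = 2.114 kΩ.
Loaded-divider output: V_out = 30.4 × 0.8121 = 24.69 V.
(Unloaded: V_out = x·V_DC = 26.1 V.)

V_out ≈ 24.7 V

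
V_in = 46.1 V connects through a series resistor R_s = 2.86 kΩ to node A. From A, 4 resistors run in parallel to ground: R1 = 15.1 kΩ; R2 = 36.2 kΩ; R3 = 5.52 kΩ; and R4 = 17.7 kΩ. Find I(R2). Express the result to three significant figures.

I ≈ 0.654 mA

Equivalent of the parallel group: R_p = 3.017 kΩ.
V_A = 46.1 × 3.017/5.877 = 23.66 V.
I(R2) = V_A / R2 = 23.66/36.2 = 0.6537 mA.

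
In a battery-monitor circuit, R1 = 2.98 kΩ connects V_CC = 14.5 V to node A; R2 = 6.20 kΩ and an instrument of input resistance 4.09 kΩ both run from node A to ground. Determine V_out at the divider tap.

V_out ≈ 6.56 V

First combine the lower leg with the load: R2 ‖ R_L = 2.464 kΩ.
Now apply the divider: V_out = 14.5 × 0.4526 = 6.563 V.
(Unloaded it would be 9.79 V; the load pulls it down.)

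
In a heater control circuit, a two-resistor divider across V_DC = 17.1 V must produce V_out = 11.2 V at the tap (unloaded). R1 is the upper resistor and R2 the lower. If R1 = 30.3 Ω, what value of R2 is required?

Required fraction k = V_out/V_DC = 0.6550.
R2 = R1 · 0.6550/(1 − 0.6550) = 57.52 Ω.

R2 ≈ 57.5 Ω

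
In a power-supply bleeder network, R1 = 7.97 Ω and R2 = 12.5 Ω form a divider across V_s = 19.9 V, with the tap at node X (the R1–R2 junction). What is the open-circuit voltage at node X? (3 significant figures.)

V_th ≈ 12.2 V

V_th is the unloaded tap voltage: V_s · R2/(R1+R2) = 19.9 × 0.6106 = 12.15 V.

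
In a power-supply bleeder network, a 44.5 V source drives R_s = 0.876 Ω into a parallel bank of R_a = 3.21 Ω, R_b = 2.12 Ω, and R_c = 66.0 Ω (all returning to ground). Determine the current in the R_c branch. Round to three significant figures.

I ≈ 0.397 A

Equivalent of the parallel group: R_p = 1.253 Ω.
Node voltage V_A = V_DC · R_p/(R_s + R_p) = 44.5 × 0.5885 = 26.19 V.
Branch current I = V_A/R_c = 26.19/66.0 = 0.3968 A.
(Equivalently: I_total = 20.91 A, then current-divider fraction G_k/ΣG = 0.01898.)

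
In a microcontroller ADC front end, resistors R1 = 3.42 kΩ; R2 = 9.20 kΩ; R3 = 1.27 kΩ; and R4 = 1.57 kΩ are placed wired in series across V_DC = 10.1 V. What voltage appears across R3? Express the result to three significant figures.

Series total: ΣR = 3.42 + 9.20 + 1.27 + 1.57 = 15.46 kΩ.
By the voltage-divider rule, V = 10.1 × 1.270/15.46 = 0.8297 V.

V ≈ 0.830 V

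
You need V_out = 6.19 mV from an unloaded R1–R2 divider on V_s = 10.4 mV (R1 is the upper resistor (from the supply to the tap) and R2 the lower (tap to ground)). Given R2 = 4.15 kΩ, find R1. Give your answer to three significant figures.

R1 ≈ 2.82 kΩ

Required fraction k = V_out/V_s = 0.5952.
R1 = R2·(1/k − 1) = 4.15 × 0.6801 = 2.823 kΩ.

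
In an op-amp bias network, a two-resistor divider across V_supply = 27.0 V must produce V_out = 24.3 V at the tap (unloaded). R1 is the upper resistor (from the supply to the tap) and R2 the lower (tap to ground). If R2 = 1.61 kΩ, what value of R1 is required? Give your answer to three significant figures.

V_out/V_supply = R2/(R1+R2) = 0.9000.
Rearranging, R1 = R2·(1−k)/k = 1.61 × 0.1111 = 0.1789 kΩ.

R1 ≈ 0.179 kΩ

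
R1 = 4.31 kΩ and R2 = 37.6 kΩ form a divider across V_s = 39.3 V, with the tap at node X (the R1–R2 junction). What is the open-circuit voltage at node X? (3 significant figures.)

Open-circuit (no load on X): V_th = V_s · R2/(R1 + R2) = 39.3 × 37.6/(4.310 + 37.6) = 35.26 V.

V_th ≈ 35.3 V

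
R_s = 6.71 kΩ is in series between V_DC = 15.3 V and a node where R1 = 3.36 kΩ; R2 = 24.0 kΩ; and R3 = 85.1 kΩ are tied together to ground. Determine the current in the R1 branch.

Equivalent of the parallel group: R_p = 2.849 kΩ.
Node voltage V_A = V_DC · R_p/(R_s + R_p) = 15.3 × 0.2980 = 4.560 V.
I(R1) = V_A / R1 = 4.560/3.36 = 1.357 mA.
(Equivalently: I_total = 1.601 mA, then current-divider fraction G_k/ΣG = 0.8478.)

I ≈ 1.36 mA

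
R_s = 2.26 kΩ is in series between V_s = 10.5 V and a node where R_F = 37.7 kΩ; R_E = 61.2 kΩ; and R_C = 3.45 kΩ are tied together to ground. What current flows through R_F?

Parallel bank: R_p = 1/(1/37.7 + 1/61.2 + 1/3.45) = 3.006 kΩ.
V_A = 10.5 × 3.006/5.266 = 5.993 V.
Branch current I = V_A/R_F = 5.993/37.7 = 0.1590 mA.

I ≈ 0.159 mA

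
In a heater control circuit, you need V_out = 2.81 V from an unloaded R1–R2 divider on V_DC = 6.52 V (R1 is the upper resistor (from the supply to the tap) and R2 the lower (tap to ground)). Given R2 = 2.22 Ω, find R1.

V_out/V_DC = R2/(R1+R2) = 0.4310.
So R1 = R2 · (V_DC/V_out − 1) = 2.22 × (6.52/2.81 − 1) = 2.22 × 1.320 = 2.931 Ω.

R1 ≈ 2.93 Ω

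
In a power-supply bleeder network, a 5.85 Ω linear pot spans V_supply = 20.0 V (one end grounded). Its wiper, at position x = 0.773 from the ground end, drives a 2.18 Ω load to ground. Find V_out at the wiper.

The pot divides into 1.328 Ω above the wiper and 4.522 Ω below.
(x·R_p) ‖ R_L = 1.471 Ω.
Then V_out = V_supply · 1.471/(1.328 + 1.471) = 10.51 V.

V_out ≈ 10.5 V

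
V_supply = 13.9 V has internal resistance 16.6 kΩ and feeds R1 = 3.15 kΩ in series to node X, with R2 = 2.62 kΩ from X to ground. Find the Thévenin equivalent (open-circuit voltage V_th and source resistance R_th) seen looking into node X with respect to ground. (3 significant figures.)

V_th ≈ 1.63 V, R_th ≈ 2.31 kΩ

R1' = 16.6 + 3.15 = 19.75 kΩ (source resistance + R1).
With X open, the divider is unloaded: V_th = 13.9 × 2.62/22.37 = 1.628 V.
With V_supply suppressed (replaced by a short), R_th = R1' ‖ R2 = (19.75 × 2.62)/(19.75 + 2.62) = 2.313 kΩ.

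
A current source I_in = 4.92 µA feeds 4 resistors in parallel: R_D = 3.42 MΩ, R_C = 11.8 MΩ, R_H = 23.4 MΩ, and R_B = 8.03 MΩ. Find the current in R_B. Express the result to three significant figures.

I ≈ 1.13 µA

Total conductance ΣG = 1/3.42 + 1/11.8 + 1/23.4 + 1/8.03 = 0.5444 (units of 1/MΩ).
Current divider: I(R_B) = I_in · G_k/ΣG = 4.92 × (0.1245/0.5444) = 4.92 × 0.2287 = 1.125 µA.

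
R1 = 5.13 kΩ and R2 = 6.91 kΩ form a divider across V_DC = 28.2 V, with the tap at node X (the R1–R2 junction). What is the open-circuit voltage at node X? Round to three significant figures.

V_th is the unloaded tap voltage: V_DC · R2/(R1+R2) = 28.2 × 0.5739 = 16.18 V.

V_th ≈ 16.2 V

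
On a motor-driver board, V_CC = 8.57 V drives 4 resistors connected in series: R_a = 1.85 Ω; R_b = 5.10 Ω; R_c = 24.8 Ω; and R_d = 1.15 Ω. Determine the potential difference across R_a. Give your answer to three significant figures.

V ≈ 0.482 V

Total series resistance ΣR = 1.85 + 5.10 + 24.8 + 1.15 = 32.90 Ω.
Voltage divider: V = V_CC · (1.850 / 32.90) = 8.57 × 0.05623 = 0.4819 V.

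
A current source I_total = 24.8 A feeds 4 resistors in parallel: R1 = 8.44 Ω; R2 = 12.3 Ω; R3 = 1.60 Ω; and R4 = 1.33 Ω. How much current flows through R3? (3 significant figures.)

ΣG = 1/8.44 + 1/12.3 + 1/1.60 + 1/1.33 = 1.577.
R3 takes the fraction G_k/ΣG = 0.6250/1.577 = 0.3964, so I = 24.8 × 0.3964 = 9.831 A.

I ≈ 9.83 A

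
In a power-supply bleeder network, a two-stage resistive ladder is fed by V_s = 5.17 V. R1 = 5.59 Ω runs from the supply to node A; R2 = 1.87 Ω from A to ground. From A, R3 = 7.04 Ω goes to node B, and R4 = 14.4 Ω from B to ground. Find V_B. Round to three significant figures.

Node A sees R2 in parallel with the series input of stage 2, R3 + R4 = 21.44 Ω.
R2 ‖ (R3+R4) = 1.720 Ω.
So V_A = 5.17 × 0.2353 = 1.216 V.
V_B = V_A × 0.6716 = 0.8170 V.

V_B ≈ 0.817 V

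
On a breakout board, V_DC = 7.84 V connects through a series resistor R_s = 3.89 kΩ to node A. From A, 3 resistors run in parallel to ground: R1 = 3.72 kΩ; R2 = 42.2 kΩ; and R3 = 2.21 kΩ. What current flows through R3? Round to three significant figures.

I ≈ 0.910 mA

Equivalent of the parallel group: R_p = 1.342 kΩ.
V_A = 7.84 × 1.342/5.232 = 2.011 V.
I(R3) = V_A / R3 = 2.011/2.21 = 0.9101 mA.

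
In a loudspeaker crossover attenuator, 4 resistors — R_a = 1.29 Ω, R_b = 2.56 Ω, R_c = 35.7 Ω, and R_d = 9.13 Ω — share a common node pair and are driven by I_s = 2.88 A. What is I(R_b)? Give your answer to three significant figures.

I ≈ 0.863 A

Conductances: ΣG = 1/1.29 + 1/2.56 + 1/35.7 + 1/9.13 = 1.303 (1/Ω).
R_b takes the fraction G_k/ΣG = 0.3906/1.303 = 0.2997, so I = 2.88 × 0.2997 = 0.8632 A.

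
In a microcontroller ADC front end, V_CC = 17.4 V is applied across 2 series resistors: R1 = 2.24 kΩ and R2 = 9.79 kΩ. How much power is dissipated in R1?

P ≈ 4.69 mW

Series current I = V_CC/ΣR = 17.4/12.03 = 1.446 mA.
P(R1) = I²·R1 = (1.446)² × 2.24 = 4.686 mW.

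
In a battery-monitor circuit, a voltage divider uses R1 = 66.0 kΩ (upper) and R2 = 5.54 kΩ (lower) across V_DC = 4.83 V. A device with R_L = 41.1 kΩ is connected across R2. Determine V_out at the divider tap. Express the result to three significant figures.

V_out ≈ 0.333 V

R2 ‖ R_L = (5.54 × 41.1)/(5.54 + 41.1) = 4.882 kΩ.
Now apply the divider: V_out = 4.83 × 0.06887 = 0.3327 V.
(Unloaded it would be 0.374 V; the load pulls it down.)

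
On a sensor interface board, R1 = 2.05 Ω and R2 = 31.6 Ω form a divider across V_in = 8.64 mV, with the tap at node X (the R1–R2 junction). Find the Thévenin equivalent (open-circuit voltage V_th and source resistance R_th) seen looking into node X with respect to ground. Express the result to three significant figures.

V_th ≈ 8.11 mV, R_th ≈ 1.93 Ω

With X open, the divider is unloaded: V_th = 8.64 × 31.6/33.65 = 8.114 mV.
Looking into X with the source shorted: R_th = R1·R2/(R1+R2) = 2.050 × 31.6/33.65 = 1.925 Ω.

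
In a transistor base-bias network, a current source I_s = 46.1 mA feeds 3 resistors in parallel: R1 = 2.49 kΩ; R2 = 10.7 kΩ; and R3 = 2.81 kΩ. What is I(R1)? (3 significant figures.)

Total conductance ΣG = 1/2.49 + 1/10.7 + 1/2.81 = 0.8509 (units of 1/kΩ).
Current divider: I(R1) = I_s · G_k/ΣG = 46.1 × (0.4016/0.8509) = 46.1 × 0.4720 = 21.76 mA.

I ≈ 21.8 mA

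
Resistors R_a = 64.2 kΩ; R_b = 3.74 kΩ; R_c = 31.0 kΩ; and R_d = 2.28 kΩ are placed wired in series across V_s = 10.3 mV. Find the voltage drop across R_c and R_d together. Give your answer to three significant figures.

Total series resistance ΣR = 64.2 + 3.74 + 31.0 + 2.28 = 101.2 kΩ.
R_{R_c..R_d} = 31.0 + 2.28 = 33.28 kΩ.
V = V_s · R/ΣR = 10.3 × 0.3288 = 3.387 mV.

V ≈ 3.39 mV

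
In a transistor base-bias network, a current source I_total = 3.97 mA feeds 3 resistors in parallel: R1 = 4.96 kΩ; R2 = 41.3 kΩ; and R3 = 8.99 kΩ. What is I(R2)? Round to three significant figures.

ΣG = 1/4.96 + 1/41.3 + 1/8.99 = 0.3371.
R2 takes the fraction G_k/ΣG = 0.02421/0.3371 = 0.07184, so I = 3.97 × 0.07184 = 0.2852 mA.

I ≈ 0.285 mA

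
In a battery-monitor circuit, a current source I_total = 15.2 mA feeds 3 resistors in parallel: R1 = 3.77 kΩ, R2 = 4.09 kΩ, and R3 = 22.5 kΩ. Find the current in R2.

I ≈ 6.71 mA

ΣG = 1/3.77 + 1/4.09 + 1/22.5 = 0.5542.
R2 takes the fraction G_k/ΣG = 0.2445/0.5542 = 0.4412, so I = 15.2 × 0.4412 = 6.706 mA.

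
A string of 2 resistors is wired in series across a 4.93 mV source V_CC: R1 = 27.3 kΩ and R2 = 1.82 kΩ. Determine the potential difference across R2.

Series total: ΣR = 27.3 + 1.82 = 29.12 kΩ.
V = V_CC · R/ΣR = 4.93 × 0.06250 = 0.3081 mV.

V ≈ 0.308 mV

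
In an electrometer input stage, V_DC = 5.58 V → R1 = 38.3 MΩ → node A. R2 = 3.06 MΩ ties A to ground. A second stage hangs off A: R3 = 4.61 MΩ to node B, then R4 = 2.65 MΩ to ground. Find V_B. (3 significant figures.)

V_B ≈ 0.108 V

Looking into the second stage from A: R3 + R4 = 7.260 MΩ appears in parallel with R2.
Effective lower resistance at A: R2 ‖ 7.260 = 2.153 MΩ.
First divider: V_A = V_DC · 2.153/(38.3 + 2.153) = 0.2969 V.
V_B = V_A × 0.3650 = 0.1084 V.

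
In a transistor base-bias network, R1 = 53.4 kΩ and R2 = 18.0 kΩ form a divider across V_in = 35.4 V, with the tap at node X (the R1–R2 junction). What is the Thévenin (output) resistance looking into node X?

Looking into X with the source shorted: R_th = R1·R2/(R1+R2) = 53.40 × 18.0/71.40 = 13.46 kΩ.

R_th ≈ 13.5 kΩ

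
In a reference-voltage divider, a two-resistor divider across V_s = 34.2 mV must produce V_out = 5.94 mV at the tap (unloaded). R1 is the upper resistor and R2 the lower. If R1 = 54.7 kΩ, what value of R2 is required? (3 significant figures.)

R2 ≈ 11.5 kΩ

V_out/V_s = R2/(R1+R2) = 0.1737.
Rearranging, R2 = R1·k/(1−k) = 54.7 × 0.2102 = 11.50 kΩ.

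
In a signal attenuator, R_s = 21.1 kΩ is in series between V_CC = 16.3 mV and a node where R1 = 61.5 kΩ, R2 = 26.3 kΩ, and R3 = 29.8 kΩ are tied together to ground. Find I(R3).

I ≈ 0.192 µA

Equivalent of the parallel group: R_p = 11.38 kΩ.
V_A by voltage divider: V_A = 16.3 × 11.38/(21.1 + 11.38) = 5.712 mV.
I(R3) = V_A / R3 = 5.712/29.8 = 0.1917 µA.
(Check via current divider: I_total = 0.5018 µA; share G_k/ΣG = 0.3820 → same result.)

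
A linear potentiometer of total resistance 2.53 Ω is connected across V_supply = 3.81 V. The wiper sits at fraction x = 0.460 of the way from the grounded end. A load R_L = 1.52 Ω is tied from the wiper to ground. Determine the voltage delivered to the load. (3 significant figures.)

The pot divides into 1.366 Ω above the wiper and 1.164 Ω below.
R_L loads the lower segment: effective lower R = 0.6591 Ω.
Then V_out = V_supply · 0.6591/(1.366 + 0.6591) = 1.240 V.

V_out ≈ 1.24 V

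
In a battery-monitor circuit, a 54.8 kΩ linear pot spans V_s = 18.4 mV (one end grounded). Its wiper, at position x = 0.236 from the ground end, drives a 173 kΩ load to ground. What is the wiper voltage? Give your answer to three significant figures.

V_out ≈ 4.11 mV

The pot divides into 41.87 kΩ above the wiper and 12.93 kΩ below.
Lower segment in parallel with the load: 12.93 ‖ 173 = 12.03 kΩ.
Then V_out = V_s · 12.03/(41.87 + 12.03) = 4.108 mV.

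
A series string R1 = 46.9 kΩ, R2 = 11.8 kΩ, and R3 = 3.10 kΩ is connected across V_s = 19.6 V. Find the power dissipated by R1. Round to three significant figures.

P ≈ 4.72 mW

ΣR = 61.80 kΩ → I = 19.6/61.80 = 0.3172 mA.
V(R1) = I·R = 14.87 V; P = V·I = 14.87 × 0.3172 = 4.717 mW.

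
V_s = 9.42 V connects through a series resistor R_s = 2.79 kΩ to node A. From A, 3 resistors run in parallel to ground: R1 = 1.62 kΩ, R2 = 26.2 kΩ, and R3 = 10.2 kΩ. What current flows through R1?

I ≈ 1.87 mA

Parallel bank: R_p = 1/(1/1.62 + 1/26.2 + 1/10.2) = 1.327 kΩ.
Node voltage V_A = V_s · R_p/(R_s + R_p) = 9.42 × 0.3223 = 3.037 V.
I(R1) = V_A / R1 = 3.037/1.62 = 1.874 mA.
(Equivalently: I_total = 2.288 mA, then current-divider fraction G_k/ΣG = 0.8192.)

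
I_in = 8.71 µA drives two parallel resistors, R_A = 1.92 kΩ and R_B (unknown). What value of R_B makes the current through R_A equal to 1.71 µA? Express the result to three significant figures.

The fraction through R_A equals R_B/(R_A+R_B).
With f = 0.1963, R_B = R_A · f/(1−f) = 1.92 × 0.2443 = 0.4690 kΩ.

R_B ≈ 0.469 kΩ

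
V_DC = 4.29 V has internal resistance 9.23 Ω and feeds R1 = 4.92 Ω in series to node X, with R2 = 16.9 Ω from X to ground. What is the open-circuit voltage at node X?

V_th ≈ 2.33 V

R1' = 9.23 + 4.92 = 14.15 Ω (source resistance + R1).
V_th is the unloaded tap voltage: V_DC · R2/(R1'+R2) = 4.29 × 0.5443 = 2.335 V.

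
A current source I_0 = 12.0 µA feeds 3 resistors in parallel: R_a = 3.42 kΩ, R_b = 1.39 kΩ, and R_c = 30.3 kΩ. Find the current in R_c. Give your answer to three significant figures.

Conductances: ΣG = 1/3.42 + 1/1.39 + 1/30.3 = 1.045 (1/kΩ).
By the current-divider rule, I = I_0 · G_k/ΣG = 12.0 × 0.03159 = 0.3790 µA.

I ≈ 0.379 µA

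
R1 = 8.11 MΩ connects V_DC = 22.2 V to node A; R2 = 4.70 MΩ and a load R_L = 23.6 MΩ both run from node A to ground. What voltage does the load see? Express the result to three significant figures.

V_out ≈ 7.23 V

R2 ‖ R_L = (4.70 × 23.6)/(4.70 + 23.6) = 3.919 MΩ.
Voltage divider with the loaded lower leg: V_out = 22.2 × 3.919/(8.11 + 3.919) = 22.2 × 0.3258 = 7.233 V.
(Unloaded it would be 8.15 V; the load pulls it down.)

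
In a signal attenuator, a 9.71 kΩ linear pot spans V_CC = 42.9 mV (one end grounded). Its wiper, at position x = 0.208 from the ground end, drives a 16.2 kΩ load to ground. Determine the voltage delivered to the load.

V_out ≈ 8.12 mV

Split the track: R_lower = x·R_p = 2.020 kΩ, R_upper = (1−x)·R_p = 7.690 kΩ.
(x·R_p) ‖ R_L = 1.796 kΩ.
V_out = 42.9 × 1.796/(7.690 + 1.796) = 8.121 mV.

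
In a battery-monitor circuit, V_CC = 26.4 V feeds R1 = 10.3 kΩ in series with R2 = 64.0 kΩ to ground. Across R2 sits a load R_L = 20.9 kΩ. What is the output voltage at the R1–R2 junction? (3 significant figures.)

V_out ≈ 16.0 V

The load sits in parallel with R2, giving an effective lower resistance R2' = R2·R_L/(R2+R_L) = 15.76 kΩ.
Then V_out = V_CC · R2'/(R1 + R2') = 26.4 × 15.76/26.06 = 15.96 V.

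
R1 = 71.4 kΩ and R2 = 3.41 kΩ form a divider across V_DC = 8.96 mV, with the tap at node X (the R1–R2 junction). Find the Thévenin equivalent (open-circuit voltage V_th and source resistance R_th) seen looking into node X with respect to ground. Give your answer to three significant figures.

V_th ≈ 0.408 mV, R_th ≈ 3.25 kΩ

V_th is the unloaded tap voltage: V_DC · R2/(R1+R2) = 8.96 × 0.04558 = 0.4084 mV.
Looking into X with the source shorted: R_th = R1·R2/(R1+R2) = 71.40 × 3.41/74.81 = 3.255 kΩ.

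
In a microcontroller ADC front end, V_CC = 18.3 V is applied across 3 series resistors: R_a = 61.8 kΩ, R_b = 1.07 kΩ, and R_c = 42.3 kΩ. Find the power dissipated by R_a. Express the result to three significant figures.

P ≈ 1.87 mW

ΣR = 105.2 kΩ → I = 18.3/105.2 = 0.1740 mA.
V(R_a) = I·R = 10.75 V; P = V·I = 10.75 × 0.1740 = 1.871 mW.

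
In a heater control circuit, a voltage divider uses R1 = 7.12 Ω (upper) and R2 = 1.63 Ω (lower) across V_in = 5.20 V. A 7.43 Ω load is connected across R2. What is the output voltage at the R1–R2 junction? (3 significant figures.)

First combine the lower leg with the load: R2 ‖ R_L = 1.337 Ω.
Now apply the divider: V_out = 5.20 × 0.1581 = 0.8220 V.

V_out ≈ 0.822 V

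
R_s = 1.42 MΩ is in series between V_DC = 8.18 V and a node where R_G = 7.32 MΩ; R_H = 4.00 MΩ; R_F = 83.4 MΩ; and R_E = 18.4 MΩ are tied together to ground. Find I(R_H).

I ≈ 1.24 µA

Parallel bank: R_p = 1/(1/7.32 + 1/4.00 + 1/83.4 + 1/18.4) = 2.208 MΩ.
Node voltage V_A = V_DC · R_p/(R_s + R_p) = 8.18 × 0.6086 = 4.978 V.
I(R_H) = V_A / R_H = 4.978/4.00 = 1.245 µA.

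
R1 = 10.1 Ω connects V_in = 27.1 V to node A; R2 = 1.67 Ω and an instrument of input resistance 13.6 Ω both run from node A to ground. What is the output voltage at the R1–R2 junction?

V_out ≈ 3.48 V

The load sits in parallel with R2, giving an effective lower resistance R2' = R2·R_L/(R2+R_L) = 1.487 Ω.
Now apply the divider: V_out = 27.1 × 0.1284 = 3.479 V.
(Unloaded it would be 3.85 V; the load pulls it down.)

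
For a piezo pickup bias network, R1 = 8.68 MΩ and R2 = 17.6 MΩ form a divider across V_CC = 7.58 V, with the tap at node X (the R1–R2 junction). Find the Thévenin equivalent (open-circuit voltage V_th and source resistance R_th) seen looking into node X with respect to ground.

V_th ≈ 5.08 V, R_th ≈ 5.81 MΩ

Open-circuit (no load on X): V_th = V_CC · R2/(R1 + R2) = 7.58 × 17.6/(8.680 + 17.6) = 5.076 V.
With V_CC suppressed (replaced by a short), R_th = R1 ‖ R2 = (8.680 × 17.6)/(8.680 + 17.6) = 5.813 MΩ.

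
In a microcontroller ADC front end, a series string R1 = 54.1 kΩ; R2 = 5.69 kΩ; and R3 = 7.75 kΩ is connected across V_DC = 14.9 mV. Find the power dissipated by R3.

Series current I = V_DC/ΣR = 14.9/67.54 = 0.2206 µA.
P(R3) = I²·R3 = (0.2206)² × 7.75 = 0.3772 nW.

P ≈ 0.377 nW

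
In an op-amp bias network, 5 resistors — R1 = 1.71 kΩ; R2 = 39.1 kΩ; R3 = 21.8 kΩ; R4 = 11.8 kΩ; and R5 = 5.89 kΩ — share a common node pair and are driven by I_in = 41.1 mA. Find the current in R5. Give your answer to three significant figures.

I ≈ 7.66 mA

Conductances: ΣG = 1/1.71 + 1/39.1 + 1/21.8 + 1/11.8 + 1/5.89 = 0.9108 (1/kΩ).
By the current-divider rule, I = I_in · G_k/ΣG = 41.1 × 0.1864 = 7.662 mA.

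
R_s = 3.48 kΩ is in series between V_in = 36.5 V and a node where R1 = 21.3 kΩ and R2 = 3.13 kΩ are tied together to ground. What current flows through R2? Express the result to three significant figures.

Equivalent of the parallel group: R_p = 2.729 kΩ.
V_A by voltage divider: V_A = 36.5 × 2.729/(3.48 + 2.729) = 16.04 V.
Branch current I = V_A/R2 = 16.04/3.13 = 5.125 mA.

I ≈ 5.13 mA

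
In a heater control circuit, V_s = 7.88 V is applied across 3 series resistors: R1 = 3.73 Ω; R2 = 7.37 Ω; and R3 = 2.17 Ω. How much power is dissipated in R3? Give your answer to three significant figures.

P ≈ 0.765 W

The common current is I = 7.88/13.27 = 0.5938 A.
V(R3) = I·R = 1.289 V; P = V·I = 1.289 × 0.5938 = 0.7652 W.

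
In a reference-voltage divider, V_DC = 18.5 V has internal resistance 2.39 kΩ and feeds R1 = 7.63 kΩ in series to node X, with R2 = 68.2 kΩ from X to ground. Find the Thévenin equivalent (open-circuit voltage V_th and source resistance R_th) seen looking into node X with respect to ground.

R1' = 2.39 + 7.63 = 10.02 kΩ (source resistance + R1).
V_th is the unloaded tap voltage: V_DC · R2/(R1'+R2) = 18.5 × 0.8719 = 16.13 V.
Looking into X with the source shorted: R_th = R1'·R2/(R1'+R2) = 10.02 × 68.2/78.22 = 8.736 kΩ.

V_th ≈ 16.1 V, R_th ≈ 8.74 kΩ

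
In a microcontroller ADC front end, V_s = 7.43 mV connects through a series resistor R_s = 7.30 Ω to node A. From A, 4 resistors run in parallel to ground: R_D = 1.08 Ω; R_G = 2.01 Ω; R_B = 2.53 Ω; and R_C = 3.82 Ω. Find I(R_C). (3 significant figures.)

I ≈ 0.120 mA

Parallel bank: R_p = 1/(1/1.08 + 1/2.01 + 1/2.53 + 1/3.82) = 0.4807 Ω.
V_A by voltage divider: V_A = 7.43 × 0.4807/(7.30 + 0.4807) = 0.4590 mV.
I(R_C) = V_A / R_C = 0.4590/3.82 = 0.1202 mA.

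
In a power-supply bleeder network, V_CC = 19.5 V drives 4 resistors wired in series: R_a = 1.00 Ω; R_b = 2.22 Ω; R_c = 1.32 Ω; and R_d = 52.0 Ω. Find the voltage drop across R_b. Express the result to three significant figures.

Series total: ΣR = 1.00 + 2.22 + 1.32 + 52.0 = 56.54 Ω.
V = V_CC · R/ΣR = 19.5 × 0.03926 = 0.7657 V.

V ≈ 0.766 V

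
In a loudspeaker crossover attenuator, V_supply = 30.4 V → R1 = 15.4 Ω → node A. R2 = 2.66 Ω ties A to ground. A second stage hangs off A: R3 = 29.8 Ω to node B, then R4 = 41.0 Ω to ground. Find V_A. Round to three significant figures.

Looking into the second stage from A: R3 + R4 = 70.80 Ω appears in parallel with R2.
Effective lower resistance at A: R2 ‖ 70.80 = 2.564 Ω.
So V_A = 30.4 × 0.1427 = 4.339 V.

V_A ≈ 4.34 V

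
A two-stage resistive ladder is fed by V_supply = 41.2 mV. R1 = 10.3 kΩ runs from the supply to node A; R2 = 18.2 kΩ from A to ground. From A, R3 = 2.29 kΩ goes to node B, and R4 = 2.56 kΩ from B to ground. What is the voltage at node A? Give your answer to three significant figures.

V_A ≈ 11.2 mV

The second stage (R3 + R4 = 4.850 kΩ) loads node A in parallel with R2.
R2 ‖ (R3+R4) = 3.830 kΩ.
First divider: V_A = V_supply · 3.830/(10.3 + 3.830) = 11.17 mV.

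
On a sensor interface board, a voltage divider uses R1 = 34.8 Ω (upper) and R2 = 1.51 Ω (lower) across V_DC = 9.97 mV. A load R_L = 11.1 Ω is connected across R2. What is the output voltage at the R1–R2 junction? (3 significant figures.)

First combine the lower leg with the load: R2 ‖ R_L = 1.329 Ω.
Then V_out = V_DC · R2'/(R1 + R2') = 9.97 × 1.329/36.13 = 0.3668 mV.

V_out ≈ 0.367 mV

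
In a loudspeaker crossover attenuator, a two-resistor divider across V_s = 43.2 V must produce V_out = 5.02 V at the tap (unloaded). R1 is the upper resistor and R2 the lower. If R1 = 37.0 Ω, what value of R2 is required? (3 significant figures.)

V_out/V_s = R2/(R1+R2) = 0.1162.
R2 = R1 · 0.1162/(1 − 0.1162) = 4.865 Ω.

R2 ≈ 4.86 Ω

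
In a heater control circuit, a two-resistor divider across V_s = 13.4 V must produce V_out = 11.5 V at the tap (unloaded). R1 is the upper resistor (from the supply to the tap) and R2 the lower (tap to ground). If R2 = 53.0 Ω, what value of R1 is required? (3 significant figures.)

V_out/V_s = R2/(R1+R2) = 0.8582.
So R1 = R2 · (V_s/V_out − 1) = 53.0 × (13.4/11.5 − 1) = 53.0 × 0.1652 = 8.757 Ω.

R1 ≈ 8.76 Ω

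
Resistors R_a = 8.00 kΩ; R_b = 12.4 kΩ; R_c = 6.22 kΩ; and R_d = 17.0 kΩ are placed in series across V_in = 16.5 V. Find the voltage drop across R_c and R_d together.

V ≈ 8.78 V

Total series resistance ΣR = 8.00 + 12.4 + 6.22 + 17.0 = 43.62 kΩ.
R_{R_c..R_d} = 6.22 + 17.0 = 23.22 kΩ.
Voltage divider: V = V_in · (23.22 / 43.62) = 16.5 × 0.5323 = 8.783 V.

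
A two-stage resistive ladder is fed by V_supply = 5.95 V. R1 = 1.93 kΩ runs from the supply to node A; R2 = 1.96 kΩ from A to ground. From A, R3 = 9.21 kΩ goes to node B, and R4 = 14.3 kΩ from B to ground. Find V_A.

The second stage (R3 + R4 = 23.51 kΩ) loads node A in parallel with R2.
Effective lower resistance at A: R2 ‖ 23.51 = 1.809 kΩ.
So V_A = 5.95 × 0.4838 = 2.879 V.

V_A ≈ 2.88 V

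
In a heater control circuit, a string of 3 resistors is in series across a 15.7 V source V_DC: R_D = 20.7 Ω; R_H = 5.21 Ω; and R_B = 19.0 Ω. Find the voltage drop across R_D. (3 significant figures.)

V ≈ 7.24 V

Total series resistance ΣR = 20.7 + 5.21 + 19.0 = 44.91 Ω.
Voltage divider: V = V_DC · (20.70 / 44.91) = 15.7 × 0.4609 = 7.236 V.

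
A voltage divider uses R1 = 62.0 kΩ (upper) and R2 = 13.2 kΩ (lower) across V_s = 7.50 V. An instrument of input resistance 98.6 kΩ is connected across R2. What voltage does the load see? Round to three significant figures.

V_out ≈ 1.19 V

R2 ‖ R_L = (13.2 × 98.6)/(13.2 + 98.6) = 11.64 kΩ.
Now apply the divider: V_out = 7.50 × 0.1581 = 1.186 V.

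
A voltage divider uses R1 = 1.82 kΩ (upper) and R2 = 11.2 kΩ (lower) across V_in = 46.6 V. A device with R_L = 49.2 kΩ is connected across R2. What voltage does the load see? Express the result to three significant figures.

R2 ‖ R_L = (11.2 × 49.2)/(11.2 + 49.2) = 9.123 kΩ.
Now apply the divider: V_out = 46.6 × 0.8337 = 38.85 V.
(Unloaded it would be 40.1 V; the load pulls it down.)

V_out ≈ 38.8 V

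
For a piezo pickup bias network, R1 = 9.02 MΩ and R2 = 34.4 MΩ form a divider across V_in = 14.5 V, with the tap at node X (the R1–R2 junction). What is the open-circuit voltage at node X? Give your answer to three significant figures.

Open-circuit (no load on X): V_th = V_in · R2/(R1 + R2) = 14.5 × 34.4/(9.020 + 34.4) = 11.49 V.

V_th ≈ 11.5 V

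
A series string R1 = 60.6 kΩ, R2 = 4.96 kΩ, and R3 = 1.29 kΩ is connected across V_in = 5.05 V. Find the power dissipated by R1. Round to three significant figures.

ΣR = 66.85 kΩ → I = 5.05/66.85 = 0.07554 mA.
V(R1) = I·R = 4.578 V; P = V·I = 4.578 × 0.07554 = 0.3458 mW.

P ≈ 0.346 mW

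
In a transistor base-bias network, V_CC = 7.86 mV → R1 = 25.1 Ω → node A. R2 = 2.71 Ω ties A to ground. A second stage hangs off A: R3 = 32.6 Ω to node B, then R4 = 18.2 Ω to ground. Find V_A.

V_A ≈ 0.731 mV

Looking into the second stage from A: R3 + R4 = 50.80 Ω appears in parallel with R2.
R2 ‖ (R3+R4) = 2.573 Ω.
First divider: V_A = V_CC · 2.573/(25.1 + 2.573) = 0.7307 mV.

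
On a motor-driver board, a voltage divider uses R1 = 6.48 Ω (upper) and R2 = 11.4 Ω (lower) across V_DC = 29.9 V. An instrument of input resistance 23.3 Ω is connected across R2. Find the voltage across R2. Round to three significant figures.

First combine the lower leg with the load: R2 ‖ R_L = 7.655 Ω.
Then V_out = V_DC · R2'/(R1 + R2') = 29.9 × 7.655/14.13 = 16.19 V.

V_out ≈ 16.2 V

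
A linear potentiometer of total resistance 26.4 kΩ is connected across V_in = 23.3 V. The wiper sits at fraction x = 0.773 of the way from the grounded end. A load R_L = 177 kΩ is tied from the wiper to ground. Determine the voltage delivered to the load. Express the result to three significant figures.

V_out ≈ 17.6 V

The pot divides into 5.993 kΩ above the wiper and 20.41 kΩ below.
(x·R_p) ‖ R_L = 18.30 kΩ.
Then V_out = V_in · 18.30/(5.993 + 18.30) = 17.55 V.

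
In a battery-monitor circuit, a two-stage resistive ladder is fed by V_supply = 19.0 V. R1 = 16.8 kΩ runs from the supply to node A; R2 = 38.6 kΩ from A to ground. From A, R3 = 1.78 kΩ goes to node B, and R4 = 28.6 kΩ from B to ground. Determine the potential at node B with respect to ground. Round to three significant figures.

V_B ≈ 9.00 V

Looking into the second stage from A: R3 + R4 = 30.38 kΩ appears in parallel with R2.
Effective lower resistance at A: R2 ‖ 30.38 = 17.00 kΩ.
So V_A = 19.0 × 0.5030 = 9.556 V.
V_B = V_A × 0.9414 = 8.996 V.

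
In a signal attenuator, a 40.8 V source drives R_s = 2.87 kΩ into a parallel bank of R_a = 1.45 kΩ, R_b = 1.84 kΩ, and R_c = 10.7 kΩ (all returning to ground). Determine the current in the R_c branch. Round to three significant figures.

I ≈ 0.793 mA

Parallel bank: R_p = 1/(1/1.45 + 1/1.84 + 1/10.7) = 0.7538 kΩ.
V_A = 40.8 × 0.7538/3.624 = 8.487 V.
Branch current I = V_A/R_c = 8.487/10.7 = 0.7932 mA.
(Check via current divider: I_total = 11.26 mA; share G_k/ΣG = 0.07045 → same result.)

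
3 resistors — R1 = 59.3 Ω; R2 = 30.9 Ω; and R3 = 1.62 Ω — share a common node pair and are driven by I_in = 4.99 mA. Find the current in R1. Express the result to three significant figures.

I ≈ 0.126 mA

Conductances: ΣG = 1/59.3 + 1/30.9 + 1/1.62 = 0.6665 (1/Ω).
R1 takes the fraction G_k/ΣG = 0.01686/0.6665 = 0.02530, so I = 4.99 × 0.02530 = 0.1263 mA.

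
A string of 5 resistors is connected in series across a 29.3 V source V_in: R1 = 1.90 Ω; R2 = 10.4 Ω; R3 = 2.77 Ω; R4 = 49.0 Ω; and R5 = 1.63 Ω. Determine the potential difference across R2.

ΣR = 1.90 + 10.4 + 2.77 + 49.0 + 1.63 = 65.70 Ω.
Voltage divider: V = V_in · (10.40 / 65.70) = 29.3 × 0.1583 = 4.638 V.

V ≈ 4.64 V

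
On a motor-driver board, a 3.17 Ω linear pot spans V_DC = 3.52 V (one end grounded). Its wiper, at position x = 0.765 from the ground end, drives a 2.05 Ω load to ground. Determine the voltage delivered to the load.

V_out ≈ 2.11 V

Split the track: R_lower = x·R_p = 2.425 Ω, R_upper = (1−x)·R_p = 0.7449 Ω.
Lower segment in parallel with the load: 2.425 ‖ 2.05 = 1.111 Ω.
Loaded-divider output: V_out = 3.52 × 0.5986 = 2.107 V.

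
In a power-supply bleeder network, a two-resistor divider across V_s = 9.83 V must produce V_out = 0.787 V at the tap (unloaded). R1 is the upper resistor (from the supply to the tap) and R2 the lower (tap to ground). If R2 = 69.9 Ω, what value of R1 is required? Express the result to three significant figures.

The divider ratio is R2/(R1+R2) = 0.787/9.83 = 0.08006.
So R1 = R2 · (V_s/V_out − 1) = 69.9 × (9.83/0.787 − 1) = 69.9 × 11.49 = 803.2 Ω.

R1 ≈ 803 Ω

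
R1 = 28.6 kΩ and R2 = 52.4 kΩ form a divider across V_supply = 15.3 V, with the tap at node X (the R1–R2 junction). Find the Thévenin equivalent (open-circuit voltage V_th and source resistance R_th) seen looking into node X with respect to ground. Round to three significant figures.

Open-circuit (no load on X): V_th = V_supply · R2/(R1 + R2) = 15.3 × 52.4/(28.60 + 52.4) = 9.898 V.
Zeroing V_supply shorts the top of R1 to ground, so R_th = R1 ‖ R2 = 18.50 kΩ.

V_th ≈ 9.90 V, R_th ≈ 18.5 kΩ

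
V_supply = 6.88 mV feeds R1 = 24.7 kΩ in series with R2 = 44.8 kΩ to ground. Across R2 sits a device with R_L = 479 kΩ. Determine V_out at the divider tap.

The load sits in parallel with R2, giving an effective lower resistance R2' = R2·R_L/(R2+R_L) = 40.97 kΩ.
Voltage divider with the loaded lower leg: V_out = 6.88 × 40.97/(24.7 + 40.97) = 6.88 × 0.6239 = 4.292 mV.

V_out ≈ 4.29 mV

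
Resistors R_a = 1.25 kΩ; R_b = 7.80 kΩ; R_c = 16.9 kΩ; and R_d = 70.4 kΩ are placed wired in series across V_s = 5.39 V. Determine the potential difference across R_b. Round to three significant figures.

V ≈ 0.436 V

Series total: ΣR = 1.25 + 7.80 + 16.9 + 70.4 = 96.35 kΩ.
By the voltage-divider rule, V = 5.39 × 7.800/96.35 = 0.4363 V.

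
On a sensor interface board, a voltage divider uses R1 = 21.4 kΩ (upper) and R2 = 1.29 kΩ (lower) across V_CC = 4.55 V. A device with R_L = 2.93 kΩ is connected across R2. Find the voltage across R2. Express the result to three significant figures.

R2 ‖ R_L = (1.29 × 2.93)/(1.29 + 2.93) = 0.8957 kΩ.
Voltage divider with the loaded lower leg: V_out = 4.55 × 0.8957/(21.4 + 0.8957) = 4.55 × 0.04017 = 0.1828 V.

V_out ≈ 0.183 V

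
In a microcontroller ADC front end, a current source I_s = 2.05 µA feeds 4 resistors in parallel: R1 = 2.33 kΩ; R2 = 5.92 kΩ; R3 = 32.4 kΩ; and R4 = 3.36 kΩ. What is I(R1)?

I ≈ 0.950 µA

Conductances: ΣG = 1/2.33 + 1/5.92 + 1/32.4 + 1/3.36 = 0.9266 (1/kΩ).
Current divider: I(R1) = I_s · G_k/ΣG = 2.05 × (0.4292/0.9266) = 2.05 × 0.4632 = 0.9495 µA.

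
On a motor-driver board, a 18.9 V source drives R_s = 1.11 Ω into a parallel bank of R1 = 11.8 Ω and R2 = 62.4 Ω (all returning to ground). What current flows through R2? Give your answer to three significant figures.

I ≈ 0.272 A

Parallel bank: R_p = 1/(1/11.8 + 1/62.4) = 9.923 Ω.
V_A by voltage divider: V_A = 18.9 × 9.923/(1.11 + 9.923) = 17.00 V.
I(R2) = V_A / R2 = 17.00/62.4 = 0.2724 A.
(Check via current divider: I_total = 1.713 A; share G_k/ΣG = 0.1590 → same result.)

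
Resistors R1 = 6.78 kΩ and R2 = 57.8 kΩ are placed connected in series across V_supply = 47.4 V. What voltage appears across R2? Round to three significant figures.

Total series resistance ΣR = 6.78 + 57.8 = 64.58 kΩ.
Voltage divider: V = V_supply · (57.80 / 64.58) = 47.4 × 0.8950 = 42.42 V.

V ≈ 42.4 V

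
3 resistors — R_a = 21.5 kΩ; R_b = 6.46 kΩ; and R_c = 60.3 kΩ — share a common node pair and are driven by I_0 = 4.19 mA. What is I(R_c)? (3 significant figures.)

I ≈ 0.319 mA

Total conductance ΣG = 1/21.5 + 1/6.46 + 1/60.3 = 0.2179 (units of 1/kΩ).
By the current-divider rule, I = I_0 · G_k/ΣG = 4.19 × 0.07611 = 0.3189 mA.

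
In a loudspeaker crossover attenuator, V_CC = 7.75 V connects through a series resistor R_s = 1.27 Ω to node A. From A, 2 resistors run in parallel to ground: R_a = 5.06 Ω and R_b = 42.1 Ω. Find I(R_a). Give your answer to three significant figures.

I ≈ 1.20 A

Combine the parallel branches: R_p = (1/5.06 + 1/42.1)⁻¹ = 4.517 Ω.
V_A = 7.75 × 4.517/5.787 = 6.049 V.
Branch current I = V_A/R_a = 6.049/5.06 = 1.196 A.
(Check via current divider: I_total = 1.339 A; share G_k/ΣG = 0.8927 → same result.)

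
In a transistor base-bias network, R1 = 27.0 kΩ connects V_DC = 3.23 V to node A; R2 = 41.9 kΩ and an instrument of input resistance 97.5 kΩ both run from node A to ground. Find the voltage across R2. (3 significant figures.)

V_out ≈ 1.68 V

First combine the lower leg with the load: R2 ‖ R_L = 29.31 kΩ.
Now apply the divider: V_out = 3.23 × 0.5205 = 1.681 V.
(Unloaded it would be 1.96 V; the load pulls it down.)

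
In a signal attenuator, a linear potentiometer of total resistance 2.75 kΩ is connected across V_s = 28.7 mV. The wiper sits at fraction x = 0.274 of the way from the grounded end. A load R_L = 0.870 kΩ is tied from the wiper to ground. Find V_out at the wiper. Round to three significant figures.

V_out ≈ 4.83 mV

Lower segment x·R_p = 0.7535 kΩ; upper segment (1−x)·R_p = 1.996 kΩ.
R_L loads the lower segment: effective lower R = 0.4038 kΩ.
Then V_out = V_s · 0.4038/(1.996 + 0.4038) = 4.828 mV.
(Unloaded: V_out = x·V_s = 7.86 mV.)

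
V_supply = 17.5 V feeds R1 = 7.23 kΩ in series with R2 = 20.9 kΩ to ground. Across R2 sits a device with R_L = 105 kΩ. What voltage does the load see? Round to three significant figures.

First combine the lower leg with the load: R2 ‖ R_L = 17.43 kΩ.
Now apply the divider: V_out = 17.5 × 0.7068 = 12.37 V.

V_out ≈ 12.4 V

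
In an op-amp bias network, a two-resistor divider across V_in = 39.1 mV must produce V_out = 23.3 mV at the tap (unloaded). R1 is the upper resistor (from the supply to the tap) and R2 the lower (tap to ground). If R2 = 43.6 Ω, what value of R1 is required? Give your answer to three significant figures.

Required fraction k = V_out/V_in = 0.5959.
Rearranging, R1 = R2·(1−k)/k = 43.6 × 0.6781 = 29.57 Ω.

R1 ≈ 29.6 Ω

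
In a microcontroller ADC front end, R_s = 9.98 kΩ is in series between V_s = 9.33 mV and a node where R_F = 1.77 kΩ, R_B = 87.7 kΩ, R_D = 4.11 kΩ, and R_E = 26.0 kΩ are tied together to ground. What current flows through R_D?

Equivalent of the parallel group: R_p = 1.165 kΩ.
Node voltage V_A = V_s · R_p/(R_s + R_p) = 9.33 × 0.1046 = 0.9755 mV.
I(R_D) = V_A / R_D = 0.9755/4.11 = 0.2373 µA.

I ≈ 0.237 µA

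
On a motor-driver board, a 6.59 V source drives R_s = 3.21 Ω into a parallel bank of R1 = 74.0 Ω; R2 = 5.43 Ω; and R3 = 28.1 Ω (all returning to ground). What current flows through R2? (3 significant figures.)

Parallel bank: R_p = 1/(1/74.0 + 1/5.43 + 1/28.1) = 4.287 Ω.
V_A by voltage divider: V_A = 6.59 × 4.287/(3.21 + 4.287) = 3.768 V.
Branch current I = V_A/R2 = 3.768/5.43 = 0.6940 A.
(Check via current divider: I_total = 0.8790 A; share G_k/ΣG = 0.7895 → same result.)

I ≈ 0.694 A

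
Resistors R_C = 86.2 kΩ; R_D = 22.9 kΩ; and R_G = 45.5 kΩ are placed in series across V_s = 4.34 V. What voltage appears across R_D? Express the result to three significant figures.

V ≈ 0.643 V

Total series resistance ΣR = 86.2 + 22.9 + 45.5 = 154.6 kΩ.
By the voltage-divider rule, V = 4.34 × 22.90/154.6 = 0.6429 V.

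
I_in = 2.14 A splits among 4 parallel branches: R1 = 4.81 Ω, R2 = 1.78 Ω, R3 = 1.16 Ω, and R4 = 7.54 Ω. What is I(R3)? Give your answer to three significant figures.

ΣG = 1/4.81 + 1/1.78 + 1/1.16 + 1/7.54 = 1.764.
Current divider: I(R3) = I_in · G_k/ΣG = 2.14 × (0.8621/1.764) = 2.14 × 0.4886 = 1.046 A.

I ≈ 1.05 A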